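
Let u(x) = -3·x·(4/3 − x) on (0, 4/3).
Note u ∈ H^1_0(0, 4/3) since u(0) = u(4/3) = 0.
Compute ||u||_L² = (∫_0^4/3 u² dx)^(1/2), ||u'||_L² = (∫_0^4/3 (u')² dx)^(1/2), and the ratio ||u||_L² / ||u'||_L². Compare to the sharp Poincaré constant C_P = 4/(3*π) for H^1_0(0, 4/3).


||u||_L² / ||u'||_L² = 2*sqrt(10)/15 < C_P = 4/(3*π).

u(x) = -3·x·(4/3 − x), so u'(x) = 6*x - 4.
u(x) = -3·x·(4/3 − x) vanishes at x = 0 and x = 4/3, so u ∈ H^1_0(0, 4/3). Differentiate via the product rule and integrate the resulting polynomials term by term.
  ∫_0^4/3 u² dx = ∫_0^4/3 (9*x^4 - 24*x^3 + 16*x^2) dx. Term by term:
    ∫_0^4/3 9*x^4 dx = 1024/135;  ∫_0^4/3 -24*x^3 dx = -512/27;  ∫_0^4/3 16*x^2 dx = 1024/81.
  Sum: 1024/135 − 512/27 + 1024/81 = 512/405.
  ∫_0^4/3 (u')² dx = ∫_0^4/3 (36*x^2 - 48*x + 16) dx. Term by term:
    ∫_0^4/3 36*x^2 dx = 256/9;  ∫_0^4/3 -48*x dx = -128/3;  ∫_0^4/3 16 dx = 64/3.
  Sum: 256/9 − 128/3 + 64/3 = 64/9.
∫_0^4/3 u² dx = 512/405, so ||u||_L² = 16*sqrt(10)/45.
∫_0^4/3 (u')² dx = 64/9, so ||u'||_L² = 8/3.
Ratio ||u||_L² / ||u'||_L² = 2*sqrt(10)/15.
Sharp Poincaré constant on H^1_0(0, 4/3) is C_P = L/π = 4/(3*π), achieved by sin(3*π/4·x).
A polynomial bump cannot attain the sharp Poincaré constant (only the first sine eigenfunction does), so the ratio is strictly less than C_P, consistent with ||u||_L² ≤ C_P ||u'||_L².


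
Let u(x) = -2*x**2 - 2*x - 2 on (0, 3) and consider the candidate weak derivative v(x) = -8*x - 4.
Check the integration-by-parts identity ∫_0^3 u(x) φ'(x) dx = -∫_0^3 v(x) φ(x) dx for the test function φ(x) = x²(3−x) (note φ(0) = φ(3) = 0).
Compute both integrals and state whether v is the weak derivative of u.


LHS = 621/10, RHS = 621/5. No, v is not the weak derivative of u.

u(x) = -2*x**2 - 2*x - 2, classical derivative u'(x) = -4*x - 2.
φ(x) = x²(3−x), so φ'(x) = 3*x*(2 - x).
Note φ(0) = φ(3) = 0, so the boundary term u·φ vanishes.
LHS = ∫_0^3 u(x) φ'(x) dx = ∫_0^3 (6*x^4 - 6*x^3 - 6*x^2 - 12*x) dx. Term by term:
  ∫_0^3 6*x^4 dx = 1458/5;  ∫_0^3 -6*x^3 dx = -243/2;  ∫_0^3 -6*x^2 dx = -54;
  ∫_0^3 -12*x dx = -54.
Sum: 1458/5 − 243/2 − 54 − 54 = 621/10.
So LHS = 621/10.
∫_0^3 v(x) φ(x) dx = ∫_0^3 (8*x^4 - 20*x^3 - 12*x^2) dx. Term by term:
  ∫_0^3 8*x^4 dx = 1944/5;  ∫_0^3 -20*x^3 dx = -405;  ∫_0^3 -12*x^2 dx = -108.
Sum: 1944/5 − 405 − 108 = -621/5.
So RHS = -∫_0^3 v(x) φ(x) dx = 621/5.
LHS − RHS = -621/10 ≠ 0, so the identity fails.
(For a valid weak derivative the identity must hold for EVERY test function, in particular this one. The failure shows v is NOT the weak derivative of u.)
Correct weak derivative would be u'(x) = -4*x - 2.


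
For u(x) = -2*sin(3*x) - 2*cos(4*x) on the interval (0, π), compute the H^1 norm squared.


||u||_{H^1(0,π)}^2 = -816/7 + 54*π

u'(x) = 8*sin(4*x) - 6*cos(3*x).
Expand u² and (u')² and integrate term by term on (0, π), using: for integers n ≥ 1, ∫_0^π sin²(nx) dx = ∫_0^π cos²(nx) dx = π/2; for n ≠ n', ∫_0^π sin(nx)sin(n'x) dx = ∫_0^π cos(nx)cos(n'x) dx = 0; and by product-to-sum, ∫_0^π sin(nx)cos(n'x) dx = ½∫_0^π [sin((n+n')x) + sin((n−n')x)] dx, which is 0 when n+n' is even and 2n/(n²−n'²) when n+n' is odd (it need not vanish on (0, π)).
  u² squared terms: (-2)²·∫cos(4x)² dx = 4·π/2 = 2*π;  (-2)²·∫sin(3x)² dx = 4·π/2 = 2*π.
  u² cross terms: 2·(-2)·(-2)·∫cos(4x)·sin(3x) dx = 8·(-6/7) = -48/7.
  So ∫_0^π u² dx = 2*π + 2*π − 48/7 = -48/7 + 4*π.
  (u')² squared terms: (-6)²·∫cos(3x)² dx = 36·π/2 = 18*π;  (8)²·∫sin(4x)² dx = 64·π/2 = 32*π.
  (u')² cross terms: 2·(-6)·(8)·∫cos(3x)·sin(4x) dx = -96·(8/7) = -768/7.
  So ∫_0^π (u')² dx = 18*π + 32*π − 768/7 = -768/7 + 50*π.
||u||_{H^1}^2 = (-48/7 + 4*π) + (-768/7 + 50*π) = -816/7 + 54*π.


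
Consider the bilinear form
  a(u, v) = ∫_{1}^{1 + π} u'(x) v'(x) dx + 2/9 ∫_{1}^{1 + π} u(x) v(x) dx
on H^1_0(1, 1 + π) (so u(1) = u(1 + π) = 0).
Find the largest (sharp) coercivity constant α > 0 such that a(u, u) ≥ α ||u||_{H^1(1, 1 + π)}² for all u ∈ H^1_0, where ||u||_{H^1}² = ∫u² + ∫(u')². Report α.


α = 11/18

Coercivity of a(·,·) on H^1_0(1, 1 + π) means a(u, u) ≥ α ||u||_{H^1}² for every u ∈ H^1_0.
The interval has length L = π, and Poincaré/coercivity depend only on L. Here a(u, u) = ∫(u')² + (2/9)·∫u².
Here 0 < c = 2/9 < 1. The condition a(u,u) ≥ α||u||_{H^1}² reads (1−α)∫(u')² ≥ (α−c)∫u². Any admissible α is ≤ 1 (rapidly oscillating u have ∫u²/∫(u')² → 0), and α = 1 would force 0 ≥ (1−c)∫u², impossible since c < 1; so 1−α > 0. By the sharp Poincaré inequality on H^1_0 of an interval of length L, ∫(u')² ≥ (π/L)²∫u² with equality for the first sine mode sin(π(x−x₀)/L) (x₀ the left endpoint), so the inequality holds for all u iff (1−α)(π/L)² ≥ α − c, i.e. α ≤ ((π/L)² + c)/((π/L)² + 1) = (1 + c(L/π)²)/(1 + (L/π)²). With (π/L)² = 1 and c = 2/9, the largest admissible constant is α = ((π/L)² + c)/((π/L)² + 1).
Simplifying, α = 11/18.


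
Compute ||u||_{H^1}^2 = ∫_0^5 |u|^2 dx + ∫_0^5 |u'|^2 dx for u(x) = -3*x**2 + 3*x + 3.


||u||_{H^1}^2 = 7605/2

The H^1 norm (squared) on an interval (0, L) is
  ||u||_{H^1}^2 = ∫_0^L u(x)^2 dx + ∫_0^L u'(x)^2 dx.
Compute u'(x) = 3 - 6*x.
Then u(x)^2 = 9*x**4 - 18*x**3 - 9*x**2 + 18*x + 9 and u'(x)^2 = 36*x**2 - 36*x + 9.
Integrate each monomial from 0 to 5 using ∫_0^5 c·x^n dx = c·5^(n+1)/(n+1):
  ∫_0^5 u(x)^2 dx = ∫_0^5 (9*x^4 - 18*x^3 - 9*x^2 + 18*x + 9) dx. Term by term:
    ∫_0^5 9*x^4 dx = 5625;  ∫_0^5 -18*x^3 dx = -5625/2;  ∫_0^5 -9*x^2 dx = -375;
    ∫_0^5 18*x dx = 225;  ∫_0^5 9 dx = 45.
  Sum: 5625 − 5625/2 − 375 + 225 + 45 = 5415/2.
  ∫_0^5 u'(x)^2 dx = ∫_0^5 (36*x^2 - 36*x + 9) dx. Term by term:
    ∫_0^5 36*x^2 dx = 1500;  ∫_0^5 -36*x dx = -450;  ∫_0^5 9 dx = 45.
  Sum: 1500 − 450 + 45 = 1095.
Adding: ||u||_{H^1}^2 = 5415/2 + 1095 = 7605/2.


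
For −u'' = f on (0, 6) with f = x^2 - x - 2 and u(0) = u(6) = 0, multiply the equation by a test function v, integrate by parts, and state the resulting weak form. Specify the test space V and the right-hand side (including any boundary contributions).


V = H^1_0(0, 6) (so v(0) = v(6) = 0); weak form: ∫_0^6 u'v' dx = ∫_0^6 (x^2 - x - 2) v dx for all v ∈ V.

Multiply both sides by a test function v and integrate from 0 to 6:
  ∫_0^6 −u''(x) v(x) dx = ∫_0^6 f(x) v(x) dx.
Integrate the LHS by parts once:
  ∫_0^6 −u'' v dx = −[u'(x) v(x)]_0^6 + ∫_0^6 u'(x) v'(x) dx.
Thus ∫_0^6 u'(x) v'(x) dx = ∫_0^6 f(x) v(x) dx + [u'(x) v(x)]_0^6.
Choose V so that boundary terms are either known or forced to vanish.
u is Dirichlet: u(0) = u(6) = 0. Let V = H^1_0(0, 6); then v(0) = v(6) = 0, and [u' v]_0^6 = 0.
Weak formulation: find u (satisfying any essential BC) such that ∫_0^6 u'(x) v'(x) dx = ∫_0^6 f v dx for all v ∈ V.
Substituting f(x) = x^2 - x - 2, the right-hand side is ∫_0^6 (x^2 - x - 2) v dx.


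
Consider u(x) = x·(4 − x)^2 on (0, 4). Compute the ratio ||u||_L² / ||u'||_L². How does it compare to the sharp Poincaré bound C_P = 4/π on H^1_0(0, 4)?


||u||_L² / ||u'||_L² = 2*sqrt(14)/7 < C_P = 4/π.

u(x) = x·(4 − x)^2, so u'(x) = (x - 4)*(3*x - 4).
u(x) = x·(4 − x)^2 vanishes at x = 0 and x = 4, so u ∈ H^1_0(0, 4). Differentiate via the product rule and integrate the resulting polynomials term by term.
  ∫_0^4 u² dx = ∫_0^4 (x^6 - 16*x^5 + 96*x^4 - 256*x^3 + 256*x^2) dx. Term by term:
    ∫_0^4 x^6 dx = 16384/7;  ∫_0^4 -16*x^5 dx = -32768/3;  ∫_0^4 96*x^4 dx = 98304/5;
    ∫_0^4 -256*x^3 dx = -16384;  ∫_0^4 256*x^2 dx = 16384/3.
  Sum: 16384/7 − 32768/3 + 98304/5 − 16384 + 16384/3 = 16384/105.
  ∫_0^4 (u')² dx = ∫_0^4 (9*x^4 - 96*x^3 + 352*x^2 - 512*x + 256) dx. Term by term:
    ∫_0^4 9*x^4 dx = 9216/5;  ∫_0^4 -96*x^3 dx = -6144;  ∫_0^4 352*x^2 dx = 22528/3;
    ∫_0^4 -512*x dx = -4096;  ∫_0^4 256 dx = 1024.
  Sum: 9216/5 − 6144 + 22528/3 − 4096 + 1024 = 2048/15.
∫_0^4 u² dx = 16384/105, so ||u||_L² = 128*sqrt(105)/105.
∫_0^4 (u')² dx = 2048/15, so ||u'||_L² = 32*sqrt(30)/15.
Ratio ||u||_L² / ||u'||_L² = 2*sqrt(14)/7.
Sharp Poincaré constant on H^1_0(0, 4) is C_P = L/π = 4/π, achieved by sin(π/4·x).
A polynomial bump cannot attain the sharp Poincaré constant (only the first sine eigenfunction does), so the ratio is strictly less than C_P, consistent with ||u||_L² ≤ C_P ||u'||_L².


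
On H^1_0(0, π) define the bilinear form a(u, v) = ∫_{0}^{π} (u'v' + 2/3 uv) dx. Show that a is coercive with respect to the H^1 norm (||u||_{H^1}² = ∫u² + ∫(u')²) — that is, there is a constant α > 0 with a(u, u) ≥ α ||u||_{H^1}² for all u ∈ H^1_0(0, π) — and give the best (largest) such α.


α = 5/6

Coercivity of a(·,·) on H^1_0(0, π) means a(u, u) ≥ α ||u||_{H^1}² for every u ∈ H^1_0.
The interval has length L = π, and Poincaré/coercivity depend only on L. Here a(u, u) = ∫(u')² + (2/3)·∫u².
Here 0 < c = 2/3 < 1. The condition a(u,u) ≥ α||u||_{H^1}² reads (1−α)∫(u')² ≥ (α−c)∫u². Any admissible α is ≤ 1 (rapidly oscillating u have ∫u²/∫(u')² → 0), and α = 1 would force 0 ≥ (1−c)∫u², impossible since c < 1; so 1−α > 0. By the sharp Poincaré inequality on H^1_0 of an interval of length L, ∫(u')² ≥ (π/L)²∫u² with equality for the first sine mode sin(π(x−x₀)/L) (x₀ the left endpoint), so the inequality holds for all u iff (1−α)(π/L)² ≥ α − c, i.e. α ≤ ((π/L)² + c)/((π/L)² + 1) = (1 + c(L/π)²)/(1 + (L/π)²). With (π/L)² = 1 and c = 2/3, the largest admissible constant is α = ((π/L)² + c)/((π/L)² + 1).
Simplifying, α = 5/6.


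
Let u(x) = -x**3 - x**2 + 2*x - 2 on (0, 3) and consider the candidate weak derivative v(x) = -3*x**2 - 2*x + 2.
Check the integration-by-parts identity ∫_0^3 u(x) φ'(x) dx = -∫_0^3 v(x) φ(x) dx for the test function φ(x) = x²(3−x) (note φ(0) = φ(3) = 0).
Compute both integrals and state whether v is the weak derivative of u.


LHS = 837/10, RHS = 837/10. Yes, v = u' weakly.

u(x) = -x**3 - x**2 + 2*x - 2, classical derivative u'(x) = -3*x**2 - 2*x + 2.
φ(x) = x²(3−x), so φ'(x) = 3*x*(2 - x).
Note φ(0) = φ(3) = 0, so the boundary term u·φ vanishes.
LHS = ∫_0^3 u(x) φ'(x) dx = ∫_0^3 (3*x^5 - 3*x^4 - 12*x^3 + 18*x^2 - 12*x) dx. Term by term:
  ∫_0^3 3*x^5 dx = 729/2;  ∫_0^3 -3*x^4 dx = -729/5;  ∫_0^3 -12*x^3 dx = -243;
  ∫_0^3 18*x^2 dx = 162;  ∫_0^3 -12*x dx = -54.
Sum: 729/2 − 729/5 − 243 + 162 − 54 = 837/10.
So LHS = 837/10.
∫_0^3 v(x) φ(x) dx = ∫_0^3 (3*x^5 - 7*x^4 - 8*x^3 + 6*x^2) dx. Term by term:
  ∫_0^3 3*x^5 dx = 729/2;  ∫_0^3 -7*x^4 dx = -1701/5;  ∫_0^3 -8*x^3 dx = -162;
  ∫_0^3 6*x^2 dx = 54.
Sum: 729/2 − 1701/5 − 162 + 54 = -837/10.
So RHS = -∫_0^3 v(x) φ(x) dx = 837/10.
LHS = RHS, so the identity holds for this test φ.
Moreover u is smooth here and v(x) = u'(x) = -3*x**2 - 2*x + 2 pointwise, so the identity holds for every test function. Hence v is the weak derivative of u.


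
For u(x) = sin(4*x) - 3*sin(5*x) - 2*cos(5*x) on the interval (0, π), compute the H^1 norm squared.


||u||_{H^1(0,π)}^2 = 832/9 + 355*π/2

u'(x) = 10*sin(5*x) + 4*cos(4*x) - 15*cos(5*x).
Expand u² and (u')² and integrate term by term on (0, π), using: for integers n ≥ 1, ∫_0^π sin²(nx) dx = ∫_0^π cos²(nx) dx = π/2; for n ≠ n', ∫_0^π sin(nx)sin(n'x) dx = ∫_0^π cos(nx)cos(n'x) dx = 0; and by product-to-sum, ∫_0^π sin(nx)cos(n'x) dx = ½∫_0^π [sin((n+n')x) + sin((n−n')x)] dx, which is 0 when n+n' is even and 2n/(n²−n'²) when n+n' is odd (it need not vanish on (0, π)).
  u² squared terms: (-3)²·∫sin(5x)² dx = 9·π/2 = 9*π/2;  (-2)²·∫cos(5x)² dx = 4·π/2 = 2*π;  (1)²·∫sin(4x)² dx = 1·π/2 = π/2.
  u² cross terms: 2·(-3)·(-2)·∫sin(5x)·cos(5x) dx = 12·(0) = 0;  2·(-3)·(1)·∫sin(5x)·sin(4x) dx = -6·(0) = 0;  2·(-2)·(1)·∫cos(5x)·sin(4x) dx = -4·(-8/9) = 32/9.
  So ∫_0^π u² dx = 9*π/2 + 2*π + π/2 + 0 + 0 + 32/9 = 32/9 + 7*π.
  (u')² squared terms: (-15)²·∫cos(5x)² dx = 225·π/2 = 225*π/2;  (4)²·∫cos(4x)² dx = 16·π/2 = 8*π;  (10)²·∫sin(5x)² dx = 100·π/2 = 50*π.
  (u')² cross terms: 2·(-15)·(4)·∫cos(5x)·cos(4x) dx = -120·(0) = 0;  2·(-15)·(10)·∫cos(5x)·sin(5x) dx = -300·(0) = 0;  2·(4)·(10)·∫cos(4x)·sin(5x) dx = 80·(10/9) = 800/9.
  So ∫_0^π (u')² dx = 225*π/2 + 8*π + 50*π + 0 + 0 + 800/9 = 800/9 + 341*π/2.
||u||_{H^1}^2 = (32/9 + 7*π) + (800/9 + 341*π/2) = 832/9 + 355*π/2.


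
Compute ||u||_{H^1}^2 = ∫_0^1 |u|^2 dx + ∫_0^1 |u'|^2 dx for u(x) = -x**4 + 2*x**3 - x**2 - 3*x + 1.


||u||_{H^1}^2 = 3167/315

The H^1 norm (squared) on an interval (0, L) is
  ||u||_{H^1}^2 = ∫_0^L u(x)^2 dx + ∫_0^L u'(x)^2 dx.
Compute u'(x) = -4*x**3 + 6*x**2 - 2*x - 3.
Then u(x)^2 = x**8 - 4*x**7 + 6*x**6 + 2*x**5 - 13*x**4 + 10*x**3 + 7*x**2 - 6*x + 1 and u'(x)^2 = 16*x**6 - 48*x**5 + 52*x**4 - 32*x**2 + 12*x + 9.
Integrate each monomial from 0 to 1 using ∫_0^1 c·x^n dx = c·1^(n+1)/(n+1):
  ∫_0^1 u(x)^2 dx = ∫_0^1 (x^8 - 4*x^7 + 6*x^6 + 2*x^5 - 13*x^4 + 10*x^3 + 7*x^2 - 6*x + 1) dx. Term by term:
    ∫_0^1 x^8 dx = 1/9;  ∫_0^1 -4*x^7 dx = -1/2;  ∫_0^1 6*x^6 dx = 6/7;
    ∫_0^1 2*x^5 dx = 1/3;  ∫_0^1 -13*x^4 dx = -13/5;  ∫_0^1 10*x^3 dx = 5/2;
    ∫_0^1 7*x^2 dx = 7/3;  ∫_0^1 -6*x dx = -3;  ∫_0^1 1 dx = 1.
  Sum: 1/9 − 1/2 + 6/7 + 1/3 − 13/5 + 5/2 + 7/3 − 3 + 1 = 326/315.
  ∫_0^1 u'(x)^2 dx = ∫_0^1 (16*x^6 - 48*x^5 + 52*x^4 - 32*x^2 + 12*x + 9) dx. Term by term:
    ∫_0^1 16*x^6 dx = 16/7;  ∫_0^1 -48*x^5 dx = -8;  ∫_0^1 52*x^4 dx = 52/5;
    ∫_0^1 -32*x^2 dx = -32/3;  ∫_0^1 12*x dx = 6;  ∫_0^1 9 dx = 9.
  Sum: 16/7 − 8 + 52/5 − 32/3 + 6 + 9 = 947/105.
Adding: ||u||_{H^1}^2 = 326/315 + 947/105 = 3167/315.


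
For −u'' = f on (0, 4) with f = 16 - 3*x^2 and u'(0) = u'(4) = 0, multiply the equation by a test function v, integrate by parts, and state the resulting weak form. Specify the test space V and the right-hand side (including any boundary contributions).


V = H^1(0, 4) (no boundary constraint on v; u is determined up to an additive constant); weak form: ∫_0^4 u'v' dx = ∫_0^4 (16 - 3*x^2) v dx for all v ∈ V.

Multiply both sides by a test function v and integrate from 0 to 4:
  ∫_0^4 −u''(x) v(x) dx = ∫_0^4 f(x) v(x) dx.
Integrate the LHS by parts once:
  ∫_0^4 −u'' v dx = −[u'(x) v(x)]_0^4 + ∫_0^4 u'(x) v'(x) dx.
Thus ∫_0^4 u'(x) v'(x) dx = ∫_0^4 f(x) v(x) dx + [u'(x) v(x)]_0^4.
Choose V so that boundary terms are either known or forced to vanish.
u has homogeneous Neumann: u'(0) = u'(4) = 0. So [u' v]_0^4 = 0·v(4) − 0·v(0) = 0 for any v; take V = H^1(0, 4).
Weak formulation: find u (satisfying any essential BC) such that ∫_0^4 u'(x) v'(x) dx = ∫_0^4 f v dx for all v ∈ V (homogeneous Neumann, so boundary terms vanish).
Substituting f(x) = 16 - 3*x^2, the right-hand side is ∫_0^4 (16 - 3*x^2) v dx.
Compatibility check (pure Neumann): taking v ≡ 1 ∈ V gives 0 = ∫_0^4 f dx + (0) − (0), i.e. ∫_0^4 f dx must equal u'(0) − u'(4) = 0. Indeed ∫_0^4 (16 - 3*x^2) dx = 0, so the data are compatible. The solution is then unique only up to an additive constant (fix it e.g. by requiring ∫_0^4 u dx = 0).


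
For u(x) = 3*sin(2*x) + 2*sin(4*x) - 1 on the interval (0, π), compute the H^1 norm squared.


||u||_{H^1(0,π)}^2 = 115*π/2

u'(x) = 6*cos(2*x) + 8*cos(4*x).
Expand u² and (u')² and integrate term by term on (0, π), using: for integers n ≥ 1, ∫_0^π sin²(nx) dx = ∫_0^π cos²(nx) dx = π/2; for n ≠ n', ∫_0^π sin(nx)sin(n'x) dx = ∫_0^π cos(nx)cos(n'x) dx = 0; and by product-to-sum, ∫_0^π sin(nx)cos(n'x) dx = ½∫_0^π [sin((n+n')x) + sin((n−n')x)] dx, which is 0 when n+n' is even and 2n/(n²−n'²) when n+n' is odd (it need not vanish on (0, π)). For the constant mode: ∫_0^π 1 dx = π, ∫_0^π cos(nx) dx = 0, ∫_0^π sin(nx) dx = (1−(−1)^n)/n.
  u² squared terms: (-1)²·∫1 dx = 1·π = π;  (2)²·∫sin(4x)² dx = 4·π/2 = 2*π;  (3)²·∫sin(2x)² dx = 9·π/2 = 9*π/2.
  u² cross terms: 2·(-1)·(2)·∫1·sin(4x) dx = -4·(0) = 0;  2·(-1)·(3)·∫1·sin(2x) dx = -6·(0) = 0;  2·(2)·(3)·∫sin(4x)·sin(2x) dx = 12·(0) = 0.
  So ∫_0^π u² dx = π + 2*π + 9*π/2 + 0 + 0 + 0 = 15*π/2.
  (u')² squared terms: (6)²·∫cos(2x)² dx = 36·π/2 = 18*π;  (8)²·∫cos(4x)² dx = 64·π/2 = 32*π.
  (u')² cross terms: 2·(6)·(8)·∫cos(2x)·cos(4x) dx = 96·(0) = 0.
  So ∫_0^π (u')² dx = 18*π + 32*π + 0 = 50*π.
||u||_{H^1}^2 = (15*π/2) + (50*π) = 115*π/2.


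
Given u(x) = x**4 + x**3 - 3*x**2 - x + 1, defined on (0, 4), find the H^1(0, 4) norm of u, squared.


||u||_{H^1}^2 = 4684264/63

The H^1 norm (squared) on an interval (0, L) is
  ||u||_{H^1}^2 = ∫_0^L u(x)^2 dx + ∫_0^L u'(x)^2 dx.
Compute u'(x) = 4*x**3 + 3*x**2 - 6*x - 1.
Then u(x)^2 = x**8 + 2*x**7 - 5*x**6 - 8*x**5 + 9*x**4 + 8*x**3 - 5*x**2 - 2*x + 1 and u'(x)^2 = 16*x**6 + 24*x**5 - 39*x**4 - 44*x**3 + 30*x**2 + 12*x + 1.
Integrate each monomial from 0 to 4 using ∫_0^4 c·x^n dx = c·4^(n+1)/(n+1):
  ∫_0^4 u(x)^2 dx = ∫_0^4 (x^8 + 2*x^7 - 5*x^6 - 8*x^5 + 9*x^4 + 8*x^3 - 5*x^2 - 2*x + 1) dx. Term by term:
    ∫_0^4 x^8 dx = 262144/9;  ∫_0^4 2*x^7 dx = 16384;  ∫_0^4 -5*x^6 dx = -81920/7;
    ∫_0^4 -8*x^5 dx = -16384/3;  ∫_0^4 9*x^4 dx = 9216/5;  ∫_0^4 8*x^3 dx = 512;
    ∫_0^4 -5*x^2 dx = -320/3;  ∫_0^4 -2*x dx = -16;  ∫_0^4 1 dx = 4.
  Sum: 262144/9 + 16384 − 81920/7 − 16384/3 + 9216/5 + 512 − 320/3 − 16 + 4 = 9633788/315.
  ∫_0^4 u'(x)^2 dx = ∫_0^4 (16*x^6 + 24*x^5 - 39*x^4 - 44*x^3 + 30*x^2 + 12*x + 1) dx. Term by term:
    ∫_0^4 16*x^6 dx = 262144/7;  ∫_0^4 24*x^5 dx = 16384;  ∫_0^4 -39*x^4 dx = -39936/5;
    ∫_0^4 -44*x^3 dx = -2816;  ∫_0^4 30*x^2 dx = 640;  ∫_0^4 12*x dx = 96;
    ∫_0^4 1 dx = 4.
  Sum: 262144/7 + 16384 − 39936/5 − 2816 + 640 + 96 + 4 = 1531948/35.
Adding: ||u||_{H^1}^2 = 9633788/315 + 1531948/35 = 4684264/63.


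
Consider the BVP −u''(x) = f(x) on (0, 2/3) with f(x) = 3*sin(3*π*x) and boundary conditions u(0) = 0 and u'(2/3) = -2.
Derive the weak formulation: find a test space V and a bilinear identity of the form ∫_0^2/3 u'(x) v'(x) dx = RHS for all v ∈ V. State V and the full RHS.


V = {v ∈ H^1(0, 2/3) : v(0) = 0} (test functions vanish at x = 0 where u is specified); weak form: ∫_0^2/3 u'v' dx = ∫_0^2/3 (3*sin(3*π*x)) v dx − 2·v(2/3) for all v ∈ V.

Multiply both sides by a test function v and integrate from 0 to 2/3:
  ∫_0^2/3 −u''(x) v(x) dx = ∫_0^2/3 f(x) v(x) dx.
Integrate the LHS by parts once:
  ∫_0^2/3 −u'' v dx = −[u'(x) v(x)]_0^2/3 + ∫_0^2/3 u'(x) v'(x) dx.
Thus ∫_0^2/3 u'(x) v'(x) dx = ∫_0^2/3 f(x) v(x) dx + [u'(x) v(x)]_0^2/3.
Choose V so that boundary terms are either known or forced to vanish.
Mixed BC: u(0) = 0 (Dirichlet) and u'(2/3) = -2 (Neumann). Define V = {v ∈ H^1(0, 2/3) : v(0) = 0}. Then [u' v]_0^2/3 = u'(2/3)·v(2/3) − u'(0)·0 = − 2·v(2/3).
Weak formulation: find u (satisfying any essential BC) such that ∫_0^2/3 u'(x) v'(x) dx = ∫_0^2/3 f v dx − 2·v(2/3) for all v ∈ V (Dirichlet at 0 absorbed into V; Neumann datum at x = 2/3 contributes the boundary term).
Substituting f(x) = 3*sin(3*π*x), the right-hand side is ∫_0^2/3 (3*sin(3*π*x)) v dx − 2·v(2/3).


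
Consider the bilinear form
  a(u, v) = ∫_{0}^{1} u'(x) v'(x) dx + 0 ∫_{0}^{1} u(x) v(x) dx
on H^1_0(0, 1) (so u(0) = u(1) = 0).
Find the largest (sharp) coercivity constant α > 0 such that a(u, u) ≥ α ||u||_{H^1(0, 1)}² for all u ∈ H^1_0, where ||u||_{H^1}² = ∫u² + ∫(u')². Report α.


α = π^2/(1 + π^2)

Coercivity of a(·,·) on H^1_0(0, 1) means a(u, u) ≥ α ||u||_{H^1}² for every u ∈ H^1_0.
The interval has length L = 1, and Poincaré/coercivity depend only on L. Here a(u, u) = ∫(u')² + (0)·∫u².
Here c = 0, so a(u,u) = ∫(u')² alone. The condition a(u,u) ≥ α||u||_{H^1}² reads (1−α)∫(u')² ≥ (α−c)∫u². Any admissible α is ≤ 1 (rapidly oscillating u have ∫u²/∫(u')² → 0), and α = 1 would force 0 ≥ (1−c)∫u², impossible since c < 1; so 1−α > 0. By the sharp Poincaré inequality on H^1_0 of an interval of length L, ∫(u')² ≥ (π/L)²∫u² with equality for the first sine mode sin(π(x−x₀)/L) (x₀ the left endpoint), so the inequality holds for all u iff (1−α)(π/L)² ≥ α − c, i.e. α ≤ ((π/L)² + c)/((π/L)² + 1) = (1 + c(L/π)²)/(1 + (L/π)²). (Direct route, valid since c ≤ 0: Poincaré gives c∫u² ≥ c(L/π)²∫(u')², so a(u,u) ≥ (1 + c(L/π)²)∫(u')², while ||u||_{H^1}² ≤ (1 + (L/π)²)∫(u')²; dividing yields the same α.) With (π/L)² = π^2 and c = 0, the largest admissible constant is α = ((π/L)² + c)/((π/L)² + 1).
Simplifying, α = π^2/(1 + π^2).


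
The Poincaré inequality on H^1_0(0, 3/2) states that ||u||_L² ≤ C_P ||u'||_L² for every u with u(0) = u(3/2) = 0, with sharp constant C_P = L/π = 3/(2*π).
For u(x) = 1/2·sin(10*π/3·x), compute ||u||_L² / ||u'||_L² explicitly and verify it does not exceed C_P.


||u||_L² / ||u'||_L² = 3/(10*π) < C_P = 3/(2*π).

u(x) = 1/2·sin(10*π/3·x), so u'(x) = 5*π*cos(10*π*x/3)/3.
Writing u(x) = A·sin(kπx/L) with A = 1/2 and k = 5, use ∫_0^L sin²(kπx/L) dx = L/2 and ∫_0^L cos²(kπx/L) dx = L/2.
u² = 1/4·sin²(10*π/3·x) and (u')² = 25*π^2/9·cos²(10*π/3·x), and each of sin², cos² integrates to L/2 = 3/4 over (0, 3/2).
∫_0^3/2 u² dx = 3/16, so ||u||_L² = sqrt(3)/4.
∫_0^3/2 (u')² dx = 25*π^2/12, so ||u'||_L² = 5*sqrt(3)*π/6.
Ratio ||u||_L² / ||u'||_L² = 3/(10*π).
Sharp Poincaré constant on H^1_0(0, 3/2) is C_P = L/π = 3/(2*π), achieved by sin(2*π/3·x).
This is the k = 5 harmonic; the ratio L/(kπ) is strictly less than C_P = L/π, consistent with the sharp inequality ||u||_L² ≤ C_P ||u'||_L².


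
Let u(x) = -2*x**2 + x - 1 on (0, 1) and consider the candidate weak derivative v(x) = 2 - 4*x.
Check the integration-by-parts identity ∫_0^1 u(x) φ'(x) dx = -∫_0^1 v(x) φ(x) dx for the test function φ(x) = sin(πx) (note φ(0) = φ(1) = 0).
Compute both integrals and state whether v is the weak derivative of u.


LHS = 2/π, RHS = 0. No, v is not the weak derivative of u.

u(x) = -2*x**2 + x - 1, classical derivative u'(x) = 1 - 4*x.
φ(x) = sin(πx), so φ'(x) = π*cos(π*x).
Note φ(0) = φ(1) = 0, so the boundary term u·φ vanishes.
LHS = ∫_0^1 u(x) φ'(x) dx = ∫_0^1 (-2*π*x^2*cos(π*x) + π*x*cos(π*x) - π*cos(π*x)) dx. Term by term:
  ∫_0^1 -π*cos(π*x) dx = 0;  ∫_0^1 π*x*cos(π*x) dx = -2/π;  ∫_0^1 -2*π*x^2*cos(π*x) dx = 4/π.
Sum: 0 − 2/π + 4/π = 2/π.
So LHS = 2/π.
∫_0^1 v(x) φ(x) dx = ∫_0^1 (-4*x*sin(π*x) + 2*sin(π*x)) dx. Term by term:
  ∫_0^1 2*sin(π*x) dx = 4/π;  ∫_0^1 -4*x*sin(π*x) dx = -4/π.
Sum: 4/π − 4/π = 0.
So RHS = -∫_0^1 v(x) φ(x) dx = 0.
LHS − RHS = 2/π ≠ 0, so the identity fails.
(For a valid weak derivative the identity must hold for EVERY test function, in particular this one. The failure shows v is NOT the weak derivative of u.)
Correct weak derivative would be u'(x) = 1 - 4*x.


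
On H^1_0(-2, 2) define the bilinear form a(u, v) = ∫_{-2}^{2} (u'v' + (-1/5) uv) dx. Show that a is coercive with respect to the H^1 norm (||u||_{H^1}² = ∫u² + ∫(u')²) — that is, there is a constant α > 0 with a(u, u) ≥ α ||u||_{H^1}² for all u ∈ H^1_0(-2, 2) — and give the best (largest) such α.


α = (-16/5 + π^2)/(π^2 + 16)

Coercivity of a(·,·) on H^1_0(-2, 2) means a(u, u) ≥ α ||u||_{H^1}² for every u ∈ H^1_0.
The interval has length L = 4, and Poincaré/coercivity depend only on L. Here a(u, u) = ∫(u')² + (-1/5)·∫u².
Here c = -1/5 < 0 with |c| < (π/L)² = π^2/16, so coercivity still holds. The condition a(u,u) ≥ α||u||_{H^1}² reads (1−α)∫(u')² ≥ (α−c)∫u². Any admissible α is ≤ 1 (rapidly oscillating u have ∫u²/∫(u')² → 0), and α = 1 would force 0 ≥ (1−c)∫u², impossible since c < 1; so 1−α > 0. By the sharp Poincaré inequality on H^1_0 of an interval of length L, ∫(u')² ≥ (π/L)²∫u² with equality for the first sine mode sin(π(x−x₀)/L) (x₀ the left endpoint), so the inequality holds for all u iff (1−α)(π/L)² ≥ α − c, i.e. α ≤ ((π/L)² + c)/((π/L)² + 1) = (1 + c(L/π)²)/(1 + (L/π)²). (Direct route, valid since c ≤ 0: Poincaré gives c∫u² ≥ c(L/π)²∫(u')², so a(u,u) ≥ (1 + c(L/π)²)∫(u')², while ||u||_{H^1}² ≤ (1 + (L/π)²)∫(u')²; dividing yields the same α.) With (π/L)² = π^2/16 and c = -1/5, the largest admissible constant is α = ((π/L)² + c)/((π/L)² + 1).
Simplifying, α = (-16/5 + π^2)/(π^2 + 16).


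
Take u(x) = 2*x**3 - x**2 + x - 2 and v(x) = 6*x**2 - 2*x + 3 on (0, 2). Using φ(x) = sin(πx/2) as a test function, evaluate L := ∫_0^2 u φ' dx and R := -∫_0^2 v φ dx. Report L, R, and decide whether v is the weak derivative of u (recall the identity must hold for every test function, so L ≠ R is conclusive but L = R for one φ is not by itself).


LHS = -44/π + 192/π^3, RHS = -52/π + 192/π^3. No, v is not the weak derivative of u.

u(x) = 2*x**3 - x**2 + x - 2, classical derivative u'(x) = 6*x**2 - 2*x + 1.
φ(x) = sin(πx/2), so φ'(x) = π*cos(π*x/2)/2.
Note φ(0) = φ(2) = 0, so the boundary term u·φ vanishes.
LHS = ∫_0^2 u(x) φ'(x) dx = ∫_0^2 (π*x^3*cos(π*x/2) - π*x^2*cos(π*x/2)/2 + π*x*cos(π*x/2)/2 - π*cos(π*x/2)) dx. Term by term:
  ∫_0^2 -π*cos(π*x/2) dx = 0;  ∫_0^2 π*x^3*cos(π*x/2) dx = -48/π + 192/π^3;  ∫_0^2 π*x*cos(π*x/2)/2 dx = -4/π;
  ∫_0^2 -π*x^2*cos(π*x/2)/2 dx = 8/π.
Sum: 0 + -48/π + 192/π^3 − 4/π + 8/π = -44/π + 192/π^3.
So LHS = -44/π + 192/π^3.
∫_0^2 v(x) φ(x) dx = ∫_0^2 (6*x^2*sin(π*x/2) - 2*x*sin(π*x/2) + 3*sin(π*x/2)) dx. Term by term:
  ∫_0^2 3*sin(π*x/2) dx = 12/π;  ∫_0^2 -2*x*sin(π*x/2) dx = -8/π;  ∫_0^2 6*x^2*sin(π*x/2) dx = -192/π^3 + 48/π.
Sum: 12/π − 8/π + -192/π^3 + 48/π = -192/π^3 + 52/π.
So RHS = -∫_0^2 v(x) φ(x) dx = -52/π + 192/π^3.
LHS − RHS = 8/π ≠ 0, so the identity fails.
(For a valid weak derivative the identity must hold for EVERY test function, in particular this one. The failure shows v is NOT the weak derivative of u.)
Correct weak derivative would be u'(x) = 6*x**2 - 2*x + 1.


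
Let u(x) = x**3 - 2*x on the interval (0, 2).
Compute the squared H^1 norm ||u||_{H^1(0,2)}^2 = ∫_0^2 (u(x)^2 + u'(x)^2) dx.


||u||_{H^1}^2 = 776/21

The H^1 norm (squared) on an interval (0, L) is
  ||u||_{H^1}^2 = ∫_0^L u(x)^2 dx + ∫_0^L u'(x)^2 dx.
Compute u'(x) = 3*x**2 - 2.
Then u(x)^2 = x**6 - 4*x**4 + 4*x**2 and u'(x)^2 = 9*x**4 - 12*x**2 + 4.
Integrate each monomial from 0 to 2 using ∫_0^2 c·x^n dx = c·2^(n+1)/(n+1):
  ∫_0^2 u(x)^2 dx = ∫_0^2 (x^6 - 4*x^4 + 4*x^2) dx. Term by term:
    ∫_0^2 x^6 dx = 128/7;  ∫_0^2 -4*x^4 dx = -128/5;  ∫_0^2 4*x^2 dx = 32/3.
  Sum: 128/7 − 128/5 + 32/3 = 352/105.
  ∫_0^2 u'(x)^2 dx = ∫_0^2 (9*x^4 - 12*x^2 + 4) dx. Term by term:
    ∫_0^2 9*x^4 dx = 288/5;  ∫_0^2 -12*x^2 dx = -32;  ∫_0^2 4 dx = 8.
  Sum: 288/5 − 32 + 8 = 168/5.
Adding: ||u||_{H^1}^2 = 352/105 + 168/5 = 776/21.


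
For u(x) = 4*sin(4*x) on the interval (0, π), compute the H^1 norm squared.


||u||_{H^1(0,π)}^2 = 136*π

u'(x) = 16*cos(4*x).
Expand u² and (u')² and integrate term by term on (0, π), using: for integers n ≥ 1, ∫_0^π sin²(nx) dx = ∫_0^π cos²(nx) dx = π/2; for n ≠ n', ∫_0^π sin(nx)sin(n'x) dx = ∫_0^π cos(nx)cos(n'x) dx = 0; and by product-to-sum, ∫_0^π sin(nx)cos(n'x) dx = ½∫_0^π [sin((n+n')x) + sin((n−n')x)] dx, which is 0 when n+n' is even and 2n/(n²−n'²) when n+n' is odd (it need not vanish on (0, π)).
  u² squared terms: (4)²·∫sin(4x)² dx = 16·π/2 = 8*π.
  So ∫_0^π u² dx = 8*π.
  (u')² squared terms: (16)²·∫cos(4x)² dx = 256·π/2 = 128*π.
  So ∫_0^π (u')² dx = 128*π.
||u||_{H^1}^2 = (8*π) + (128*π) = 136*π.


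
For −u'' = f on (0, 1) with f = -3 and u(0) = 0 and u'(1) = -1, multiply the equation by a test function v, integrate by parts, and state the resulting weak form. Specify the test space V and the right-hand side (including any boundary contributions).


V = {v ∈ H^1(0, 1) : v(0) = 0} (test functions vanish at x = 0 where u is specified); weak form: ∫_0^1 u'v' dx = ∫_0^1 (-3) v dx − v(1) for all v ∈ V.

Multiply both sides by a test function v and integrate from 0 to 1:
  ∫_0^1 −u''(x) v(x) dx = ∫_0^1 f(x) v(x) dx.
Integrate the LHS by parts once:
  ∫_0^1 −u'' v dx = −[u'(x) v(x)]_0^1 + ∫_0^1 u'(x) v'(x) dx.
Thus ∫_0^1 u'(x) v'(x) dx = ∫_0^1 f(x) v(x) dx + [u'(x) v(x)]_0^1.
Choose V so that boundary terms are either known or forced to vanish.
Mixed BC: u(0) = 0 (Dirichlet) and u'(1) = -1 (Neumann). Define V = {v ∈ H^1(0, 1) : v(0) = 0}. Then [u' v]_0^1 = u'(1)·v(1) − u'(0)·0 = − v(1).
Weak formulation: find u (satisfying any essential BC) such that ∫_0^1 u'(x) v'(x) dx = ∫_0^1 f v dx − v(1) for all v ∈ V (Dirichlet at 0 absorbed into V; Neumann datum at x = 1 contributes the boundary term).
Substituting f(x) = -3, the right-hand side is ∫_0^1 (-3) v dx − v(1).


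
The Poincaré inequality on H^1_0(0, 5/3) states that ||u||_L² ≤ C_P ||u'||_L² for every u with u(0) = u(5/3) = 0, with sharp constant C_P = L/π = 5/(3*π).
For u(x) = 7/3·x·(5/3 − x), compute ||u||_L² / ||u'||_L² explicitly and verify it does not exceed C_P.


||u||_L² / ||u'||_L² = sqrt(10)/6 < C_P = 5/(3*π).

u(x) = 7/3·x·(5/3 − x), so u'(x) = 35/9 - 14*x/3.
u(x) = 7/3·x·(5/3 − x) vanishes at x = 0 and x = 5/3, so u ∈ H^1_0(0, 5/3). Differentiate via the product rule and integrate the resulting polynomials term by term.
  ∫_0^5/3 u² dx = ∫_0^5/3 (49*x^4/9 - 490*x^3/27 + 1225*x^2/81) dx. Term by term:
    ∫_0^5/3 49*x^4/9 dx = 30625/2187;  ∫_0^5/3 -490*x^3/27 dx = -153125/4374;  ∫_0^5/3 1225*x^2/81 dx = 153125/6561.
  Sum: 30625/2187 − 153125/4374 + 153125/6561 = 30625/13122.
  ∫_0^5/3 (u')² dx = ∫_0^5/3 (196*x^2/9 - 980*x/27 + 1225/81) dx. Term by term:
    ∫_0^5/3 196*x^2/9 dx = 24500/729;  ∫_0^5/3 -980*x/27 dx = -12250/243;  ∫_0^5/3 1225/81 dx = 6125/243.
  Sum: 24500/729 − 12250/243 + 6125/243 = 6125/729.
∫_0^5/3 u² dx = 30625/13122, so ||u||_L² = 175*sqrt(2)/162.
∫_0^5/3 (u')² dx = 6125/729, so ||u'||_L² = 35*sqrt(5)/27.
Ratio ||u||_L² / ||u'||_L² = sqrt(10)/6.
Sharp Poincaré constant on H^1_0(0, 5/3) is C_P = L/π = 5/(3*π), achieved by sin(3*π/5·x).
A polynomial bump cannot attain the sharp Poincaré constant (only the first sine eigenfunction does), so the ratio is strictly less than C_P, consistent with ||u||_L² ≤ C_P ||u'||_L².


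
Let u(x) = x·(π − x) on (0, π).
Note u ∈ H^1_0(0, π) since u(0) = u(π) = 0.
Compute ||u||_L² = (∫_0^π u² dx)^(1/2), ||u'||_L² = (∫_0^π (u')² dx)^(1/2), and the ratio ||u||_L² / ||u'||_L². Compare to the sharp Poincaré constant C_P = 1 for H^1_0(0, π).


||u||_L² / ||u'||_L² = sqrt(10)*π/10 < C_P = 1.

u(x) = x·(π − x), so u'(x) = π - 2*x.
u(x) = x·(π − x) vanishes at x = 0 and x = π, so u ∈ H^1_0(0, π). Differentiate via the product rule and integrate the resulting polynomials term by term.
  ∫_0^π u² dx = ∫_0^π (x^4 - 2*π*x^3 + π^2*x^2) dx. Term by term:
    ∫_0^π x^4 dx = π^5/5;  ∫_0^π -2*π*x^3 dx = -π^5/2;  ∫_0^π π^2*x^2 dx = π^5/3.
  Sum: π^5/5 − π^5/2 + π^5/3 = π^5/30.
  ∫_0^π (u')² dx = ∫_0^π (4*x^2 - 4*π*x + π^2) dx. Term by term:
    ∫_0^π 4*x^2 dx = 4*π^3/3;  ∫_0^π -4*π*x dx = -2*π^3;  ∫_0^π π^2 dx = π^3.
  Sum: 4*π^3/3 − 2*π^3 + π^3 = π^3/3.
∫_0^π u² dx = π^5/30, so ||u||_L² = sqrt(30)*π^(5/2)/30.
∫_0^π (u')² dx = π^3/3, so ||u'||_L² = sqrt(3)*π^(3/2)/3.
Ratio ||u||_L² / ||u'||_L² = sqrt(10)*π/10.
Sharp Poincaré constant on H^1_0(0, π) is C_P = L/π = 1, achieved by sin(x).
A polynomial bump cannot attain the sharp Poincaré constant (only the first sine eigenfunction does), so the ratio is strictly less than C_P, consistent with ||u||_L² ≤ C_P ||u'||_L².


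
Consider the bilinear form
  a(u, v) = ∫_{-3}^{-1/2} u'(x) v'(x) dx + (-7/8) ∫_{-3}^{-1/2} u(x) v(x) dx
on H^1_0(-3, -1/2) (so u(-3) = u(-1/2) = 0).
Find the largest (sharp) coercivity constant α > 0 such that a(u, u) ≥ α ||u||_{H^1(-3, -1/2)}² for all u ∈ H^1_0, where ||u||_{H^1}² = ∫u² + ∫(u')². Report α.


α = (-175 + 32*π^2)/(8*(25 + 4*π^2))

Coercivity of a(·,·) on H^1_0(-3, -1/2) means a(u, u) ≥ α ||u||_{H^1}² for every u ∈ H^1_0.
The interval has length L = 5/2, and Poincaré/coercivity depend only on L. Here a(u, u) = ∫(u')² + (-7/8)·∫u².
Here c = -7/8 < 0 with |c| < (π/L)² = 4*π^2/25, so coercivity still holds. The condition a(u,u) ≥ α||u||_{H^1}² reads (1−α)∫(u')² ≥ (α−c)∫u². Any admissible α is ≤ 1 (rapidly oscillating u have ∫u²/∫(u')² → 0), and α = 1 would force 0 ≥ (1−c)∫u², impossible since c < 1; so 1−α > 0. By the sharp Poincaré inequality on H^1_0 of an interval of length L, ∫(u')² ≥ (π/L)²∫u² with equality for the first sine mode sin(π(x−x₀)/L) (x₀ the left endpoint), so the inequality holds for all u iff (1−α)(π/L)² ≥ α − c, i.e. α ≤ ((π/L)² + c)/((π/L)² + 1) = (1 + c(L/π)²)/(1 + (L/π)²). (Direct route, valid since c ≤ 0: Poincaré gives c∫u² ≥ c(L/π)²∫(u')², so a(u,u) ≥ (1 + c(L/π)²)∫(u')², while ||u||_{H^1}² ≤ (1 + (L/π)²)∫(u')²; dividing yields the same α.) With (π/L)² = 4*π^2/25 and c = -7/8, the largest admissible constant is α = ((π/L)² + c)/((π/L)² + 1).
Simplifying, α = (-175 + 32*π^2)/(8*(25 + 4*π^2)).


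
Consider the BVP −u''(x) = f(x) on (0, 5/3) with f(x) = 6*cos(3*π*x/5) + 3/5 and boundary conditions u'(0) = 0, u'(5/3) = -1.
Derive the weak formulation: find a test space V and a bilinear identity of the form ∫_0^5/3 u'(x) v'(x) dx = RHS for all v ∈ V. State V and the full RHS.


V = H^1(0, 5/3) (v unrestricted at boundary; u is determined up to an additive constant); weak form: ∫_0^5/3 u'v' dx = ∫_0^5/3 (6*cos(3*π*x/5) + 3/5) v dx − v(5/3) for all v ∈ V.

Multiply both sides by a test function v and integrate from 0 to 5/3:
  ∫_0^5/3 −u''(x) v(x) dx = ∫_0^5/3 f(x) v(x) dx.
Integrate the LHS by parts once:
  ∫_0^5/3 −u'' v dx = −[u'(x) v(x)]_0^5/3 + ∫_0^5/3 u'(x) v'(x) dx.
Thus ∫_0^5/3 u'(x) v'(x) dx = ∫_0^5/3 f(x) v(x) dx + [u'(x) v(x)]_0^5/3.
Choose V so that boundary terms are either known or forced to vanish.
u has inhomogeneous Neumann u'(0) = 0, u'(5/3) = -1. [u' v]_0^5/3 = (-1)·v(5/3) − (0)·v(0) = − v(5/3). Take V = H^1(0, 5/3); boundary term becomes part of RHS.
Weak formulation: find u (satisfying any essential BC) such that ∫_0^5/3 u'(x) v'(x) dx = ∫_0^5/3 f v dx − v(5/3) for all v ∈ V (Neumann data are natural BCs: they enter the RHS as boundary terms).
Substituting f(x) = 6*cos(3*π*x/5) + 3/5, the right-hand side is ∫_0^5/3 (6*cos(3*π*x/5) + 3/5) v dx − v(5/3).
Compatibility check (pure Neumann): taking v ≡ 1 ∈ V gives 0 = ∫_0^5/3 f dx + (-1) − (0), i.e. ∫_0^5/3 f dx must equal u'(0) − u'(5/3) = 1. Indeed ∫_0^5/3 (6*cos(3*π*x/5) + 3/5) dx = 1, so the data are compatible. The solution is then unique only up to an additive constant (fix it e.g. by requiring ∫_0^5/3 u dx = 0).


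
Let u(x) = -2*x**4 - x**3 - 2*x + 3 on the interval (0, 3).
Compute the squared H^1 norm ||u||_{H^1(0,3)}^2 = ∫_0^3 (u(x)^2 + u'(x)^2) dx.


||u||_{H^1}^2 = 1394556/35

The H^1 norm (squared) on an interval (0, L) is
  ||u||_{H^1}^2 = ∫_0^L u(x)^2 dx + ∫_0^L u'(x)^2 dx.
Compute u'(x) = -8*x**3 - 3*x**2 - 2.
Then u(x)^2 = 4*x**8 + 4*x**7 + x**6 + 8*x**5 - 8*x**4 - 6*x**3 + 4*x**2 - 12*x + 9 and u'(x)^2 = 64*x**6 + 48*x**5 + 9*x**4 + 32*x**3 + 12*x**2 + 4.
Integrate each monomial from 0 to 3 using ∫_0^3 c·x^n dx = c·3^(n+1)/(n+1):
  ∫_0^3 u(x)^2 dx = ∫_0^3 (4*x^8 + 4*x^7 + x^6 + 8*x^5 - 8*x^4 - 6*x^3 + 4*x^2 - 12*x + 9) dx. Term by term:
    ∫_0^3 4*x^8 dx = 8748;  ∫_0^3 4*x^7 dx = 6561/2;  ∫_0^3 x^6 dx = 2187/7;
    ∫_0^3 8*x^5 dx = 972;  ∫_0^3 -8*x^4 dx = -1944/5;  ∫_0^3 -6*x^3 dx = -243/2;
    ∫_0^3 4*x^2 dx = 36;  ∫_0^3 -12*x dx = -54;  ∫_0^3 9 dx = 27.
  Sum: 8748 + 6561/2 + 2187/7 + 972 − 1944/5 − 243/2 + 36 − 54 + 27 = 448407/35.
  ∫_0^3 u'(x)^2 dx = ∫_0^3 (64*x^6 + 48*x^5 + 9*x^4 + 32*x^3 + 12*x^2 + 4) dx. Term by term:
    ∫_0^3 64*x^6 dx = 139968/7;  ∫_0^3 48*x^5 dx = 5832;  ∫_0^3 9*x^4 dx = 2187/5;
    ∫_0^3 32*x^3 dx = 648;  ∫_0^3 12*x^2 dx = 108;  ∫_0^3 4 dx = 12.
  Sum: 139968/7 + 5832 + 2187/5 + 648 + 108 + 12 = 946149/35.
Adding: ||u||_{H^1}^2 = 448407/35 + 946149/35 = 1394556/35.


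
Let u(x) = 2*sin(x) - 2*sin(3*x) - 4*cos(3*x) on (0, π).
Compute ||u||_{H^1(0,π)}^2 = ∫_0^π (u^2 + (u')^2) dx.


||u||_{H^1(0,π)}^2 = 104*π

u'(x) = 12*sin(3*x) + 2*cos(x) - 6*cos(3*x).
Expand u² and (u')² and integrate term by term on (0, π), using: for integers n ≥ 1, ∫_0^π sin²(nx) dx = ∫_0^π cos²(nx) dx = π/2; for n ≠ n', ∫_0^π sin(nx)sin(n'x) dx = ∫_0^π cos(nx)cos(n'x) dx = 0; and by product-to-sum, ∫_0^π sin(nx)cos(n'x) dx = ½∫_0^π [sin((n+n')x) + sin((n−n')x)] dx, which is 0 when n+n' is even and 2n/(n²−n'²) when n+n' is odd (it need not vanish on (0, π)).
  u² squared terms: (-4)²·∫cos(3x)² dx = 16·π/2 = 8*π;  (-2)²·∫sin(3x)² dx = 4·π/2 = 2*π;  (2)²·∫sin(x)² dx = 4·π/2 = 2*π.
  u² cross terms: 2·(-4)·(-2)·∫cos(3x)·sin(3x) dx = 16·(0) = 0;  2·(-4)·(2)·∫cos(3x)·sin(x) dx = -16·(0) = 0;  2·(-2)·(2)·∫sin(3x)·sin(x) dx = -8·(0) = 0.
  So ∫_0^π u² dx = 8*π + 2*π + 2*π + 0 + 0 + 0 = 12*π.
  (u')² squared terms: (-6)²·∫cos(3x)² dx = 36·π/2 = 18*π;  (2)²·∫cos(x)² dx = 4·π/2 = 2*π;  (12)²·∫sin(3x)² dx = 144·π/2 = 72*π.
  (u')² cross terms: 2·(-6)·(2)·∫cos(3x)·cos(x) dx = -24·(0) = 0;  2·(-6)·(12)·∫cos(3x)·sin(3x) dx = -144·(0) = 0;  2·(2)·(12)·∫cos(x)·sin(3x) dx = 48·(0) = 0.
  So ∫_0^π (u')² dx = 18*π + 2*π + 72*π + 0 + 0 + 0 = 92*π.
||u||_{H^1}^2 = (12*π) + (92*π) = 104*π.


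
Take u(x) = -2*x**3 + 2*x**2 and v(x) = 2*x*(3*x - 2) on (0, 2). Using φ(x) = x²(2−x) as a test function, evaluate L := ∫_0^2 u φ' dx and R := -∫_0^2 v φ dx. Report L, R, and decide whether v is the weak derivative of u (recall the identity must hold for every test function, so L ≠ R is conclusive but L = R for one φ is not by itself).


LHS = 32/5, RHS = -32/5. No, v is not the weak derivative of u.

u(x) = -2*x**3 + 2*x**2, classical derivative u'(x) = -6*x**2 + 4*x.
φ(x) = x²(2−x), so φ'(x) = x*(4 - 3*x).
Note φ(0) = φ(2) = 0, so the boundary term u·φ vanishes.
LHS = ∫_0^2 u(x) φ'(x) dx = ∫_0^2 (6*x^5 - 14*x^4 + 8*x^3) dx. Term by term:
  ∫_0^2 6*x^5 dx = 64;  ∫_0^2 -14*x^4 dx = -448/5;  ∫_0^2 8*x^3 dx = 32.
Sum: 64 − 448/5 + 32 = 32/5.
So LHS = 32/5.
∫_0^2 v(x) φ(x) dx = ∫_0^2 (-6*x^5 + 16*x^4 - 8*x^3) dx. Term by term:
  ∫_0^2 -6*x^5 dx = -64;  ∫_0^2 16*x^4 dx = 512/5;  ∫_0^2 -8*x^3 dx = -32.
Sum: -64 + 512/5 − 32 = 32/5.
So RHS = -∫_0^2 v(x) φ(x) dx = -32/5.
LHS − RHS = 64/5 ≠ 0, so the identity fails.
(For a valid weak derivative the identity must hold for EVERY test function, in particular this one. The failure shows v is NOT the weak derivative of u.)
Correct weak derivative would be u'(x) = -6*x**2 + 4*x.


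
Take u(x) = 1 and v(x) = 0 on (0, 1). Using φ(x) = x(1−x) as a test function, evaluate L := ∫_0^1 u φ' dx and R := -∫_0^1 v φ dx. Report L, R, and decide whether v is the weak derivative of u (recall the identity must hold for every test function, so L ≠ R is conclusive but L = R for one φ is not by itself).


LHS = 0, RHS = 0. Yes, v = u' weakly.

u(x) = 1, classical derivative u'(x) = 0.
φ(x) = x(1−x), so φ'(x) = 1 - 2*x.
Note φ(0) = φ(1) = 0, so the boundary term u·φ vanishes.
LHS = ∫_0^1 u(x) φ'(x) dx = ∫_0^1 (1 - 2*x) dx. Term by term:
  ∫_0^1 -2*x dx = -1;  ∫_0^1 1 dx = 1.
Sum: -1 + 1 = 0.
So LHS = 0.
∫_0^1 v(x) φ(x) dx = ∫_0^1 (0) dx. Term by term:
  ∫_0^1 0 dx = 0.
So RHS = -∫_0^1 v(x) φ(x) dx = 0.
LHS = RHS, so the identity holds for this test φ.
Moreover u is smooth here and v(x) = u'(x) = 0 pointwise, so the identity holds for every test function. Hence v is the weak derivative of u.
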